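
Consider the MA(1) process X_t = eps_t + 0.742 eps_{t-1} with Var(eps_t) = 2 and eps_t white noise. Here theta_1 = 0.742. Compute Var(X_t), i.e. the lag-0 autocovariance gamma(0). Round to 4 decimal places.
\gamma(0) = 3.1011

For an MA(q) process X_t = eps_t + sum_i theta_i eps_{t-i} with
Var(eps_t) = sigma^2, the variance is
  gamma(0) = sigma^2 * (1 + sum_i theta_i^2).
  sum_i theta_i^2 = (0.742)^2 = 0.550564.
  gamma(0) = 2 * (1 + 0.550564) = 2 * 1.550564 = 3.101128, which rounds to 3.1011.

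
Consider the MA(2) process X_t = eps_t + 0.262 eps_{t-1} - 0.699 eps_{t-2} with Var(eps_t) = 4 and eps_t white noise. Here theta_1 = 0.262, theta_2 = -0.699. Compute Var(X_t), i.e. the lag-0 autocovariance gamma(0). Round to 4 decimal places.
\gamma(0) = 6.2290

For an MA(q) process X_t = eps_t + sum_i theta_i eps_{t-i} with
Var(eps_t) = sigma^2, the variance is
  gamma(0) = sigma^2 * (1 + sum_i theta_i^2).
  sum_i theta_i^2 = (0.262)^2 + (-0.699)^2 = 0.068644 + 0.488601 = 0.557245.
  gamma(0) = 4 * (1 + 0.557245) = 4 * 1.557245 = 6.22898, which rounds to 6.2290.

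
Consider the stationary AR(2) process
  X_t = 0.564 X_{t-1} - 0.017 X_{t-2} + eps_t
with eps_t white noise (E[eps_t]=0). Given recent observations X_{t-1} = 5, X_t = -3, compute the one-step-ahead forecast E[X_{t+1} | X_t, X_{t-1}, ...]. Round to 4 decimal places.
E[X_{t+1} \mid \mathcal F_t] = -1.7770

For an AR(p) model X_t = c + sum_i phi_i X_{t-i} + eps_t, the
one-step-ahead conditional mean is
  E[X_{t+1} | X_t, ...] = c + sum_i phi_i X_{t+1-i}.
Substitute known values:
  E[X_{t+1} | ...] = (0.564) * (-3) + (-0.017) * (5)
                   = -1.7770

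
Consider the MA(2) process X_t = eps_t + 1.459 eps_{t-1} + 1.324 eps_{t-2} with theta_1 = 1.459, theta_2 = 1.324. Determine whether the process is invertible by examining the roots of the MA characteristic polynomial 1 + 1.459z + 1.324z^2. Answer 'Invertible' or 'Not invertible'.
\text{Not invertible}

The MA(q) characteristic polynomial is P(z) = 1 + 1.459z + 1.324z^2.
Invertibility requires all roots to lie outside the unit circle, i.e. |z| > 1 for every root.
Set 1 + (1.459) z + (1.324) z^2 = 0, i.e. a z^2 + b z + c = 0 with a = 1.324, b = 1.459, c = 1.
Discriminant D = b^2 - 4ac = (1.459)^2 - 4*(1.324)*1 = 2.128681 - (5.296) = -3.167319.
D < 0, so the roots are the complex-conjugate pair z = (-b +/- i sqrt(-D)) / (2a) = -0.551 +/- 0.6721i.
For a conjugate pair |z|^2 = z * conj(z) = (product of roots) = c/a = 1/(1.324) = 0.755287, so |z| = sqrt(0.755287) = 0.8691 for both roots.
Moduli of all roots: 0.8691, 0.8691.
All moduli strictly greater than 1? No.
Verdict: Not invertible.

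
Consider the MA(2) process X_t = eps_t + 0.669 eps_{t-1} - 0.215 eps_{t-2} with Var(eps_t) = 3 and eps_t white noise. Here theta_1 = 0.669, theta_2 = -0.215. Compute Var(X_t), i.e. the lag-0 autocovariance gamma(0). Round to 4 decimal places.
\gamma(0) = 4.4814

For an MA(q) process X_t = eps_t + sum_i theta_i eps_{t-i} with
Var(eps_t) = sigma^2, the variance is
  gamma(0) = sigma^2 * (1 + sum_i theta_i^2).
  sum_i theta_i^2 = (0.669)^2 + (-0.215)^2 = 0.447561 + 0.046225 = 0.493786.
  gamma(0) = 3 * (1 + 0.493786) = 3 * 1.493786 = 4.481358, which rounds to 4.4814.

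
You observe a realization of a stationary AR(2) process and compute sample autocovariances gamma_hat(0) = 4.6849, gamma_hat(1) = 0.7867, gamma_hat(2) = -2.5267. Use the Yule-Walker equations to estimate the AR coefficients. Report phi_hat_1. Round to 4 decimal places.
\hat\phi_{1} = 0.2660

The Yule-Walker equations for an AR(p) process read, in matrix form,
  Gamma_p phi = r_p,   with   (Gamma_p)_{ij} = gamma(|i - j|),
                       (r_p)_i = gamma(i),   i,j = 1..p.
Substitute the sample gammas (Toeplitz matrix and right-hand side of size 2):
  Gamma_p = [[4.6849, 0.7867], [0.7867, 4.6849]]
  r_p     = [0.7867, -2.5267]
Written out:
  4.6849 phi_1 + 0.7867 phi_2 = 0.7867
  0.7867 phi_1 + 4.6849 phi_2 = -2.5267
Solve by Cramer's rule:
  det = gamma(0)^2 - gamma(1)^2 = (4.6849)^2 - (0.7867)^2 = 21.94828801 - 0.61889689 = 21.32939112
  phi_hat_1 = [gamma(1) gamma(0) - gamma(1) gamma(2)] / det = [(0.7867)(4.6849) - (0.7867)(-2.5267)] / 21.32939112 = 5.67336572 / 21.32939112 = 0.266
  phi_hat_2 = [gamma(0) gamma(2) - gamma(1)^2] / det = [(4.6849)(-2.5267) - (0.7867)^2] / 21.32939112 = -12.45623372 / 21.32939112 = -0.584
So phi_hat = [0.2660, -0.5840].
Therefore phi_hat_1 = 0.2660.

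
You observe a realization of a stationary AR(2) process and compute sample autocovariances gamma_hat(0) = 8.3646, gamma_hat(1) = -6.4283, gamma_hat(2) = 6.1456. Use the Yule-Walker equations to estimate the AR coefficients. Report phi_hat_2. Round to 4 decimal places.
\hat\phi_{2} = 0.3520

The Yule-Walker equations for an AR(p) process read, in matrix form,
  Gamma_p phi = r_p,   with   (Gamma_p)_{ij} = gamma(|i - j|),
                       (r_p)_i = gamma(i),   i,j = 1..p.
Substitute the sample gammas (Toeplitz matrix and right-hand side of size 2):
  Gamma_p = [[8.3646, -6.4283], [-6.4283, 8.3646]]
  r_p     = [-6.4283, 6.1456]
Written out:
  8.3646 phi_1 - 6.4283 phi_2 = -6.4283
  -6.4283 phi_1 + 8.3646 phi_2 = 6.1456
Solve by Cramer's rule:
  det = gamma(0)^2 - gamma(1)^2 = (8.3646)^2 - (-6.4283)^2 = 69.96653316 - 41.32304089 = 28.64349227
  phi_hat_1 = [gamma(1) gamma(0) - gamma(1) gamma(2)] / det = [(-6.4283)(8.3646) - (-6.4283)(6.1456)] / 28.64349227 = -14.2643977 / 28.64349227 = -0.498
  phi_hat_2 = [gamma(0) gamma(2) - gamma(1)^2] / det = [(8.3646)(6.1456) - (-6.4283)^2] / 28.64349227 = 10.08244487 / 28.64349227 = 0.352
So phi_hat = [-0.4980, 0.3520].
Therefore phi_hat_2 = 0.3520.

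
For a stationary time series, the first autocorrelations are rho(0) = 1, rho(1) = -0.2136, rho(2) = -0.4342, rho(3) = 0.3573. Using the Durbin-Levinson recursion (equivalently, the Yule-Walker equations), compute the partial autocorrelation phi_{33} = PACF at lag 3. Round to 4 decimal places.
\phi_{33} = 0.1550

The PACF at lag k is phi_{kk}, the last component of the solution
to the Yule-Walker system G_k phi = r_k where
  (G_k)_{ij} = rho(|i - j|), (r_k)_i = rho(i), i,j = 1..k.
Equivalently, Durbin-Levinson gives phi_{kk} iteratively:
  phi_{11} = rho(1)
  phi_{kk} = [rho(k) - sum_{j=1..k-1} phi_{k-1,j} rho(k-j)]
            / [1 - sum_{j=1..k-1} phi_{k-1,j} rho(j)],
  phi_{k,j} = phi_{k-1,j} - phi_{kk} phi_{k-1,k-j},  j = 1..k-1.
Step k = 1:
  phi_11 = rho(1) = -0.2136.
Step k = 2:
  phi_22 = [rho(2) - phi_11 rho(1)] / [1 - phi_11 rho(1)] = [-0.4342 - (-0.2136)(-0.2136)] / [1 - (-0.2136)(-0.2136)]
         = -0.47982496 / 0.95437504 = -0.502764.
  Update: phi_21 = phi_11 - phi_22 phi_11 = -0.2136 - (-0.502764)(-0.2136) = -0.32099.
Step k = 3:
  phi_33 = [rho(3) - phi_21 rho(2) - phi_22 rho(1)] / [1 - phi_21 rho(1) - phi_22 rho(2)]
    numerator   = 0.3573 - (-0.32099)(-0.4342) - (-0.502764)(-0.2136) = 0.11053573
    denominator = 1 - (-0.32099)(-0.2136) - (-0.502764)(-0.4342) = 0.71313655
  phi_33 = 0.11053573 / 0.71313655 = 0.155.
Therefore phi_{33} = 0.1550.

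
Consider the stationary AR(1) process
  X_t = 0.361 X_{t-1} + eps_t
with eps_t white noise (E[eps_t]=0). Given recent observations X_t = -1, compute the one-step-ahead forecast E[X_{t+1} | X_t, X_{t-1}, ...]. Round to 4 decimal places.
E[X_{t+1} \mid \mathcal F_t] = -0.3610

For an AR(p) model X_t = c + sum_i phi_i X_{t-i} + eps_t, the
one-step-ahead conditional mean is
  E[X_{t+1} | X_t, ...] = c + sum_i phi_i X_{t+1-i}.
Substitute known values:
  E[X_{t+1} | ...] = (0.361) * (-1)
                   = -0.3610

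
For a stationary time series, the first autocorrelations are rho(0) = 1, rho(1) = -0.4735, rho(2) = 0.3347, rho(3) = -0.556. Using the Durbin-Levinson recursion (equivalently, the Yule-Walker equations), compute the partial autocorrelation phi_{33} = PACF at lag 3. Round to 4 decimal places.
\phi_{33} = -0.4640

The PACF at lag k is phi_{kk}, the last component of the solution
to the Yule-Walker system G_k phi = r_k where
  (G_k)_{ij} = rho(|i - j|), (r_k)_i = rho(i), i,j = 1..k.
Equivalently, Durbin-Levinson gives phi_{kk} iteratively:
  phi_{11} = rho(1)
  phi_{kk} = [rho(k) - sum_{j=1..k-1} phi_{k-1,j} rho(k-j)]
            / [1 - sum_{j=1..k-1} phi_{k-1,j} rho(j)],
  phi_{k,j} = phi_{k-1,j} - phi_{kk} phi_{k-1,k-j},  j = 1..k-1.
Step k = 1:
  phi_11 = rho(1) = -0.4735.
Step k = 2:
  phi_22 = [rho(2) - phi_11 rho(1)] / [1 - phi_11 rho(1)] = [0.3347 - (-0.4735)(-0.4735)] / [1 - (-0.4735)(-0.4735)]
         = 0.11049775 / 0.77579775 = 0.142431.
  Update: phi_21 = phi_11 - phi_22 phi_11 = -0.4735 - (0.142431)(-0.4735) = -0.406059.
Step k = 3:
  phi_33 = [rho(3) - phi_21 rho(2) - phi_22 rho(1)] / [1 - phi_21 rho(1) - phi_22 rho(2)]
    numerator   = -0.556 - (-0.406059)(0.3347) - (0.142431)(-0.4735) = -0.35265096
    denominator = 1 - (-0.406059)(-0.4735) - (0.142431)(0.3347) = 0.76005943
  phi_33 = -0.35265096 / 0.76005943 = -0.464.
Therefore phi_{33} = -0.4640.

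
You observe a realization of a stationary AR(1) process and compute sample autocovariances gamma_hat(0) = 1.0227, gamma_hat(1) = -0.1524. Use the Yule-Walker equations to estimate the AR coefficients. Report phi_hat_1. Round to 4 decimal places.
\hat\phi_{1} = -0.1490

The Yule-Walker equations for an AR(p) process read, in matrix form,
  Gamma_p phi = r_p,   with   (Gamma_p)_{ij} = gamma(|i - j|),
                       (r_p)_i = gamma(i),   i,j = 1..p.
Substitute the sample gammas (Toeplitz matrix and right-hand side of size 1):
  Gamma_p = [[1.0227]]
  r_p     = [-0.1524]
With p = 1 this is the single equation gamma(0) phi_1 = gamma(1):
  phi_hat_1 = gamma(1) / gamma(0) = -0.1524 / 1.0227 = -0.1490.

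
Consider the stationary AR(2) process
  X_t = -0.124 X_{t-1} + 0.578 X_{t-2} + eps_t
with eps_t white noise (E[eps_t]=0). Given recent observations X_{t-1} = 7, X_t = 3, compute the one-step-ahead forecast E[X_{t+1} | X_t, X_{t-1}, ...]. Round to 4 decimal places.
E[X_{t+1} \mid \mathcal F_t] = 3.6740

For an AR(p) model X_t = c + sum_i phi_i X_{t-i} + eps_t, the
one-step-ahead conditional mean is
  E[X_{t+1} | X_t, ...] = c + sum_i phi_i X_{t+1-i}.
Substitute known values:
  E[X_{t+1} | ...] = (-0.124) * (3) + (0.578) * (7)
                   = 3.6740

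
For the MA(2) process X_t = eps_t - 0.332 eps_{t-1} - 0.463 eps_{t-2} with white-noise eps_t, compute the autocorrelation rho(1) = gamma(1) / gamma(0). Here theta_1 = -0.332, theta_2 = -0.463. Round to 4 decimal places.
\rho(1) = -0.1346

For an MA(q) process with theta_0 = 1, the autocovariance is
  gamma(k) = sigma^2 * sum_{i=0..q-k} theta_i * theta_{i+k},
and rho(k) = gamma(k) / gamma(0). Sigma^2 cancels.
  numerator   = (1)*(-0.332) + (-0.332)*(-0.463) = -0.178284.
  denominator = (1)^2 + (-0.332)^2 + (-0.463)^2 = 1.324593.
  rho(1) = -0.178284 / 1.324593 = -0.1346.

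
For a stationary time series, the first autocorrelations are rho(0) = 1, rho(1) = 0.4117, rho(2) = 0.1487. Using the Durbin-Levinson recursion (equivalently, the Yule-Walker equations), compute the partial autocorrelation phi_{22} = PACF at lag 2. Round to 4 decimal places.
\phi_{22} = -0.0250

The PACF at lag k is phi_{kk}, the last component of the solution
to the Yule-Walker system G_k phi = r_k where
  (G_k)_{ij} = rho(|i - j|), (r_k)_i = rho(i), i,j = 1..k.
Equivalently, Durbin-Levinson gives phi_{kk} iteratively:
  phi_{11} = rho(1)
  phi_{kk} = [rho(k) - sum_{j=1..k-1} phi_{k-1,j} rho(k-j)]
            / [1 - sum_{j=1..k-1} phi_{k-1,j} rho(j)],
  phi_{k,j} = phi_{k-1,j} - phi_{kk} phi_{k-1,k-j},  j = 1..k-1.
Step k = 1:
  phi_11 = rho(1) = 0.4117.
Step k = 2:
  phi_22 = [rho(2) - phi_11 rho(1)] / [1 - phi_11 rho(1)] = [0.1487 - (0.4117)(0.4117)] / [1 - (0.4117)(0.4117)]
         = -0.02079689 / 0.83050311 = -0.025.
Therefore phi_{22} = -0.0250.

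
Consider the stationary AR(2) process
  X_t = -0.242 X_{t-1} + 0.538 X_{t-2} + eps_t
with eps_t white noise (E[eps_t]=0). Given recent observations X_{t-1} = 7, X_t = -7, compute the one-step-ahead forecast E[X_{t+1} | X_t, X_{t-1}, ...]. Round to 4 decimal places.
E[X_{t+1} \mid \mathcal F_t] = 5.4600

For an AR(p) model X_t = c + sum_i phi_i X_{t-i} + eps_t, the
one-step-ahead conditional mean is
  E[X_{t+1} | X_t, ...] = c + sum_i phi_i X_{t+1-i}.
Substitute known values:
  E[X_{t+1} | ...] = (-0.242) * (-7) + (0.538) * (7)
                   = 5.4600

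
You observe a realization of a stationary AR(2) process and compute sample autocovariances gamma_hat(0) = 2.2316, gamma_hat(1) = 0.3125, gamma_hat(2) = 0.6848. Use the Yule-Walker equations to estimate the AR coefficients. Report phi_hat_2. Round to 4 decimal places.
\hat\phi_{2} = 0.2930

The Yule-Walker equations for an AR(p) process read, in matrix form,
  Gamma_p phi = r_p,   with   (Gamma_p)_{ij} = gamma(|i - j|),
                       (r_p)_i = gamma(i),   i,j = 1..p.
Substitute the sample gammas (Toeplitz matrix and right-hand side of size 2):
  Gamma_p = [[2.2316, 0.3125], [0.3125, 2.2316]]
  r_p     = [0.3125, 0.6848]
Written out:
  2.2316 phi_1 + 0.3125 phi_2 = 0.3125
  0.3125 phi_1 + 2.2316 phi_2 = 0.6848
Solve by Cramer's rule:
  det = gamma(0)^2 - gamma(1)^2 = (2.2316)^2 - (0.3125)^2 = 4.98003856 - 0.09765625 = 4.88238231
  phi_hat_1 = [gamma(1) gamma(0) - gamma(1) gamma(2)] / det = [(0.3125)(2.2316) - (0.3125)(0.6848)] / 4.88238231 = 0.483375 / 4.88238231 = 0.099
  phi_hat_2 = [gamma(0) gamma(2) - gamma(1)^2] / det = [(2.2316)(0.6848) - (0.3125)^2] / 4.88238231 = 1.43054343 / 4.88238231 = 0.293
So phi_hat = [0.0990, 0.2930].
Therefore phi_hat_2 = 0.2930.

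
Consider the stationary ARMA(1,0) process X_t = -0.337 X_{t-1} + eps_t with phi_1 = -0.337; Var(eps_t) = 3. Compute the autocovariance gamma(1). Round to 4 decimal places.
\gamma(1) = -1.1405

Multiply the model equation by X_{t-k} and take expectations. With theta_0 = psi_0 = 1 and psi_j the MA(infinity) weights, this gives
  gamma(k) - sum_i phi_i gamma(k-i) = c_k,
  c_k = sigma^2 * sum_{j=k..q} theta_j psi_{j-k}   (c_k = 0 for k > q),
using gamma(-m) = gamma(m).
Pure AR (q = 0): c_0 = sigma^2 = 3, c_k = 0 for k >= 1.
Equations for k = 0 and k = 1 (AR order 1):
  gamma(0) = phi_1 gamma(1) + c_0
  gamma(1) = phi_1 gamma(0) + c_1
Substituting the second into the first: gamma(0) (1 - phi_1^2) = c_0 + phi_1 c_1, so
  gamma(0) = c_0 / (1 - phi_1^2) = 3 / (1 - (-0.337)^2) = 3 / 0.886431 = 3.384358.
  gamma(1) = phi_1 gamma(0) = (-0.337)(3.384358) = -1.140529.
Therefore gamma(1) = -1.1405 (to 4 decimal places).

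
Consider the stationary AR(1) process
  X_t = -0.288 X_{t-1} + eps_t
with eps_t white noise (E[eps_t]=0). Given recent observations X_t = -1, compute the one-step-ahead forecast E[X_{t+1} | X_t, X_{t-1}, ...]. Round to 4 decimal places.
E[X_{t+1} \mid \mathcal F_t] = 0.2880

For an AR(p) model X_t = c + sum_i phi_i X_{t-i} + eps_t, the
one-step-ahead conditional mean is
  E[X_{t+1} | X_t, ...] = c + sum_i phi_i X_{t+1-i}.
Substitute known values:
  E[X_{t+1} | ...] = (-0.288) * (-1)
                   = 0.2880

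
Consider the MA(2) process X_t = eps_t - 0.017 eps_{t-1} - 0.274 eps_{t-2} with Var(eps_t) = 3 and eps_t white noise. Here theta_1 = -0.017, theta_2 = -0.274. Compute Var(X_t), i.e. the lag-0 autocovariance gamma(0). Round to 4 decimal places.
\gamma(0) = 3.2261

For an MA(q) process X_t = eps_t + sum_i theta_i eps_{t-i} with
Var(eps_t) = sigma^2, the variance is
  gamma(0) = sigma^2 * (1 + sum_i theta_i^2).
  sum_i theta_i^2 = (-0.017)^2 + (-0.274)^2 = 0.000289 + 0.075076 = 0.075365.
  gamma(0) = 3 * (1 + 0.075365) = 3 * 1.075365 = 3.226095, which rounds to 3.2261.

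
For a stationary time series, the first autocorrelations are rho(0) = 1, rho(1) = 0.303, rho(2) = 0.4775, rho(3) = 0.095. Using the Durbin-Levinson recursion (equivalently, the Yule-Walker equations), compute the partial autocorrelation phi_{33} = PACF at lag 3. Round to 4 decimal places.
\phi_{33} = -0.1571

The PACF at lag k is phi_{kk}, the last component of the solution
to the Yule-Walker system G_k phi = r_k where
  (G_k)_{ij} = rho(|i - j|), (r_k)_i = rho(i), i,j = 1..k.
Equivalently, Durbin-Levinson gives phi_{kk} iteratively:
  phi_{11} = rho(1)
  phi_{kk} = [rho(k) - sum_{j=1..k-1} phi_{k-1,j} rho(k-j)]
            / [1 - sum_{j=1..k-1} phi_{k-1,j} rho(j)],
  phi_{k,j} = phi_{k-1,j} - phi_{kk} phi_{k-1,k-j},  j = 1..k-1.
Step k = 1:
  phi_11 = rho(1) = 0.303.
Step k = 2:
  phi_22 = [rho(2) - phi_11 rho(1)] / [1 - phi_11 rho(1)] = [0.4775 - (0.303)(0.303)] / [1 - (0.303)(0.303)]
         = 0.385691 / 0.908191 = 0.42468.
  Update: phi_21 = phi_11 - phi_22 phi_11 = 0.303 - (0.42468)(0.303) = 0.174322.
Step k = 3:
  phi_33 = [rho(3) - phi_21 rho(2) - phi_22 rho(1)] / [1 - phi_21 rho(1) - phi_22 rho(2)]
    numerator   = 0.095 - (0.174322)(0.4775) - (0.42468)(0.303) = -0.11691685
    denominator = 1 - (0.174322)(0.303) - (0.42468)(0.4775) = 0.74439556
  phi_33 = -0.11691685 / 0.74439556 = -0.1571.
Therefore phi_{33} = -0.1571.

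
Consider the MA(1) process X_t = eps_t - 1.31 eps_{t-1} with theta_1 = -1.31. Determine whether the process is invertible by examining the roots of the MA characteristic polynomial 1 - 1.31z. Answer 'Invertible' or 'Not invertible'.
\text{Not invertible}

The MA(q) characteristic polynomial is P(z) = 1 - 1.31z.
Invertibility requires all roots to lie outside the unit circle, i.e. |z| > 1 for every root.
This is linear in z: 1 + (-1.31) z = 0  =>  z = -1/(-1.31) = 0.763359,  |z| = 0.763359.
Moduli of all roots: 0.7634.
All moduli strictly greater than 1? No.
Verdict: Not invertible.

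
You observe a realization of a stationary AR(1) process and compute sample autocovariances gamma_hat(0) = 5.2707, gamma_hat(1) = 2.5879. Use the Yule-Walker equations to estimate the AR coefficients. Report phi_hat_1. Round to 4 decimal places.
\hat\phi_{1} = 0.4910

The Yule-Walker equations for an AR(p) process read, in matrix form,
  Gamma_p phi = r_p,   with   (Gamma_p)_{ij} = gamma(|i - j|),
                       (r_p)_i = gamma(i),   i,j = 1..p.
Substitute the sample gammas (Toeplitz matrix and right-hand side of size 1):
  Gamma_p = [[5.2707]]
  r_p     = [2.5879]
With p = 1 this is the single equation gamma(0) phi_1 = gamma(1):
  phi_hat_1 = gamma(1) / gamma(0) = 2.5879 / 5.2707 = 0.4910.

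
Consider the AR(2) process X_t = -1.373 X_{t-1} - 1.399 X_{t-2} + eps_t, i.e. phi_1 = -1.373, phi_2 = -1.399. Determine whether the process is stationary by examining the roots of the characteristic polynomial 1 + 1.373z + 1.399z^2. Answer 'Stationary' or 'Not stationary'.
\text{Not stationary}

The AR(p) characteristic polynomial is P(z) = 1 + 1.373z + 1.399z^2.
Stationarity requires all roots to lie outside the unit circle, i.e. |z| > 1 for every root.
Set 1 + (1.373) z + (1.399) z^2 = 0, i.e. a z^2 + b z + c = 0 with a = 1.399, b = 1.373, c = 1.
Discriminant D = b^2 - 4ac = (1.373)^2 - 4*(1.399)*1 = 1.885129 - (5.596) = -3.710871.
D < 0, so the roots are the complex-conjugate pair z = (-b +/- i sqrt(-D)) / (2a) = -0.4907 +/- 0.6885i.
For a conjugate pair |z|^2 = z * conj(z) = (product of roots) = c/a = 1/(1.399) = 0.714796, so |z| = sqrt(0.714796) = 0.8455 for both roots.
Moduli of all roots: 0.8455, 0.8455.
All moduli strictly greater than 1? No.
Verdict: Not stationary.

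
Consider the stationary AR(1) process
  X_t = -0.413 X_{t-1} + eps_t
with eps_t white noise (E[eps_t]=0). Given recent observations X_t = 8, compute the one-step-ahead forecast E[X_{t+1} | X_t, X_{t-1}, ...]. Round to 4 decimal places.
E[X_{t+1} \mid \mathcal F_t] = -3.3040

For an AR(p) model X_t = c + sum_i phi_i X_{t-i} + eps_t, the
one-step-ahead conditional mean is
  E[X_{t+1} | X_t, ...] = c + sum_i phi_i X_{t+1-i}.
Substitute known values:
  E[X_{t+1} | ...] = (-0.413) * (8)
                   = -3.3040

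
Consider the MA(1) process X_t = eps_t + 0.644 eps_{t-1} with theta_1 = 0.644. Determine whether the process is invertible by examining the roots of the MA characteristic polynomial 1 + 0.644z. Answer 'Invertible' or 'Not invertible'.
\text{Invertible}

The MA(q) characteristic polynomial is P(z) = 1 + 0.644z.
Invertibility requires all roots to lie outside the unit circle, i.e. |z| > 1 for every root.
This is linear in z: 1 + (0.644) z = 0  =>  z = -1/(0.644) = -1.552795,  |z| = 1.552795.
Moduli of all roots: 1.5528.
All moduli strictly greater than 1? Yes.
Verdict: Invertible.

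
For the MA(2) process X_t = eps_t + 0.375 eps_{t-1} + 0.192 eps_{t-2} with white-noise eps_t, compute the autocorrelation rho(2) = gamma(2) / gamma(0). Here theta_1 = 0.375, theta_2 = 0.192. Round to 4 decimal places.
\rho(2) = 0.1631

For an MA(q) process with theta_0 = 1, the autocovariance is
  gamma(k) = sigma^2 * sum_{i=0..q-k} theta_i * theta_{i+k},
and rho(k) = gamma(k) / gamma(0). Sigma^2 cancels.
  numerator   = (1)*(0.192) = 0.192.
  denominator = (1)^2 + (0.375)^2 + (0.192)^2 = 1.177489.
  rho(2) = 0.192 / 1.177489 = 0.1631.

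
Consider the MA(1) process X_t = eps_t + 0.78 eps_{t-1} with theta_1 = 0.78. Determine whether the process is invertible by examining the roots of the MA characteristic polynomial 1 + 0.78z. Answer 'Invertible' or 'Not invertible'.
\text{Invertible}

The MA(q) characteristic polynomial is P(z) = 1 + 0.78z.
Invertibility requires all roots to lie outside the unit circle, i.e. |z| > 1 for every root.
This is linear in z: 1 + (0.78) z = 0  =>  z = -1/(0.78) = -1.282051,  |z| = 1.282051.
Moduli of all roots: 1.2821.
All moduli strictly greater than 1? Yes.
Verdict: Invertible.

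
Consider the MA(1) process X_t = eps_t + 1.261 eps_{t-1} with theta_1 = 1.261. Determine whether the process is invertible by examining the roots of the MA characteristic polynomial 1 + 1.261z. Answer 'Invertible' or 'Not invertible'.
\text{Not invertible}

The MA(q) characteristic polynomial is P(z) = 1 + 1.261z.
Invertibility requires all roots to lie outside the unit circle, i.e. |z| > 1 for every root.
This is linear in z: 1 + (1.261) z = 0  =>  z = -1/(1.261) = -0.793021,  |z| = 0.793021.
Moduli of all roots: 0.7930.
All moduli strictly greater than 1? No.
Verdict: Not invertible.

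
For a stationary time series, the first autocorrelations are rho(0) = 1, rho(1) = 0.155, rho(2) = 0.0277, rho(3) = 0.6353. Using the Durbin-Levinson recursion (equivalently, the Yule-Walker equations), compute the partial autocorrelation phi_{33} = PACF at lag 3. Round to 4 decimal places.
\phi_{33} = 0.6460

The PACF at lag k is phi_{kk}, the last component of the solution
to the Yule-Walker system G_k phi = r_k where
  (G_k)_{ij} = rho(|i - j|), (r_k)_i = rho(i), i,j = 1..k.
Equivalently, Durbin-Levinson gives phi_{kk} iteratively:
  phi_{11} = rho(1)
  phi_{kk} = [rho(k) - sum_{j=1..k-1} phi_{k-1,j} rho(k-j)]
            / [1 - sum_{j=1..k-1} phi_{k-1,j} rho(j)],
  phi_{k,j} = phi_{k-1,j} - phi_{kk} phi_{k-1,k-j},  j = 1..k-1.
Step k = 1:
  phi_11 = rho(1) = 0.155.
Step k = 2:
  phi_22 = [rho(2) - phi_11 rho(1)] / [1 - phi_11 rho(1)] = [0.0277 - (0.155)(0.155)] / [1 - (0.155)(0.155)]
         = 0.003675 / 0.975975 = 0.003765.
  Update: phi_21 = phi_11 - phi_22 phi_11 = 0.155 - (0.003765)(0.155) = 0.154416.
Step k = 3:
  phi_33 = [rho(3) - phi_21 rho(2) - phi_22 rho(1)] / [1 - phi_21 rho(1) - phi_22 rho(2)]
    numerator   = 0.6353 - (0.154416)(0.0277) - (0.003765)(0.155) = 0.63043902
    denominator = 1 - (0.154416)(0.155) - (0.003765)(0.0277) = 0.97596116
  phi_33 = 0.63043902 / 0.97596116 = 0.646.
Therefore phi_{33} = 0.6460.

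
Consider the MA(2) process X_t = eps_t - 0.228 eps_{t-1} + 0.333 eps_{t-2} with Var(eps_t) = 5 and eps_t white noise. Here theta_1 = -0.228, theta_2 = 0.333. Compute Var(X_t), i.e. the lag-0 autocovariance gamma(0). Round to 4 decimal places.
\gamma(0) = 5.8144

For an MA(q) process X_t = eps_t + sum_i theta_i eps_{t-i} with
Var(eps_t) = sigma^2, the variance is
  gamma(0) = sigma^2 * (1 + sum_i theta_i^2).
  sum_i theta_i^2 = (-0.228)^2 + (0.333)^2 = 0.051984 + 0.110889 = 0.162873.
  gamma(0) = 5 * (1 + 0.162873) = 5 * 1.162873 = 5.814365, which rounds to 5.8144.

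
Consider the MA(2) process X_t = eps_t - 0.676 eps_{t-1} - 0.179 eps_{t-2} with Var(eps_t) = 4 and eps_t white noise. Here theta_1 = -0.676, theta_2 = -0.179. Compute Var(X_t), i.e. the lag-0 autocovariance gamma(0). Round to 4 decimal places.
\gamma(0) = 5.9561

For an MA(q) process X_t = eps_t + sum_i theta_i eps_{t-i} with
Var(eps_t) = sigma^2, the variance is
  gamma(0) = sigma^2 * (1 + sum_i theta_i^2).
  sum_i theta_i^2 = (-0.676)^2 + (-0.179)^2 = 0.456976 + 0.032041 = 0.489017.
  gamma(0) = 4 * (1 + 0.489017) = 4 * 1.489017 = 5.956068, which rounds to 5.9561.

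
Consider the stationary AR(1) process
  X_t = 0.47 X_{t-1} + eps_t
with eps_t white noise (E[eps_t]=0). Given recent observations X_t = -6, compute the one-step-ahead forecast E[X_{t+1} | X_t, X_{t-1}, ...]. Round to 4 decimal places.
E[X_{t+1} \mid \mathcal F_t] = -2.8200

For an AR(p) model X_t = c + sum_i phi_i X_{t-i} + eps_t, the
one-step-ahead conditional mean is
  E[X_{t+1} | X_t, ...] = c + sum_i phi_i X_{t+1-i}.
Substitute known values:
  E[X_{t+1} | ...] = (0.47) * (-6)
                   = -2.8200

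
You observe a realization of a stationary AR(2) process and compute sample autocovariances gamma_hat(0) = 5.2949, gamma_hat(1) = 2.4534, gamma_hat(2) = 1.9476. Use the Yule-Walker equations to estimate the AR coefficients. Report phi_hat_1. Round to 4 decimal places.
\hat\phi_{1} = 0.3730

The Yule-Walker equations for an AR(p) process read, in matrix form,
  Gamma_p phi = r_p,   with   (Gamma_p)_{ij} = gamma(|i - j|),
                       (r_p)_i = gamma(i),   i,j = 1..p.
Substitute the sample gammas (Toeplitz matrix and right-hand side of size 2):
  Gamma_p = [[5.2949, 2.4534], [2.4534, 5.2949]]
  r_p     = [2.4534, 1.9476]
Written out:
  5.2949 phi_1 + 2.4534 phi_2 = 2.4534
  2.4534 phi_1 + 5.2949 phi_2 = 1.9476
Solve by Cramer's rule:
  det = gamma(0)^2 - gamma(1)^2 = (5.2949)^2 - (2.4534)^2 = 28.03596601 - 6.01917156 = 22.01679445
  phi_hat_1 = [gamma(1) gamma(0) - gamma(1) gamma(2)] / det = [(2.4534)(5.2949) - (2.4534)(1.9476)] / 22.01679445 = 8.21226582 / 22.01679445 = 0.373
  phi_hat_2 = [gamma(0) gamma(2) - gamma(1)^2] / det = [(5.2949)(1.9476) - (2.4534)^2] / 22.01679445 = 4.29317568 / 22.01679445 = 0.195
So phi_hat = [0.3730, 0.1950].
Therefore phi_hat_1 = 0.3730.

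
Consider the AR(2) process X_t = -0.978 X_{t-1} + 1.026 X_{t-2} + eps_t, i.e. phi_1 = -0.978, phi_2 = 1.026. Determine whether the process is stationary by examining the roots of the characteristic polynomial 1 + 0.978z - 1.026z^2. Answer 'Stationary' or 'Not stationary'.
\text{Not stationary}

The AR(p) characteristic polynomial is P(z) = 1 + 0.978z - 1.026z^2.
Stationarity requires all roots to lie outside the unit circle, i.e. |z| > 1 for every root.
Set 1 + (0.978) z + (-1.026) z^2 = 0, i.e. a z^2 + b z + c = 0 with a = -1.026, b = 0.978, c = 1.
Discriminant D = b^2 - 4ac = (0.978)^2 - 4*(-1.026)*1 = 0.956484 - (-4.104) = 5.060484.
D >= 0, so the roots are real: z = (-b +/- sqrt(D)) / (2a) = (-0.978 +/- 2.249552) / (-2.052).
  z_1 = (-0.978 + 2.249552) / (-2.052) = -0.6197,   |z_1| = 0.6197.
  z_2 = (-0.978 - 2.249552) / (-2.052) = 1.5729,   |z_2| = 1.5729.
Moduli of all roots: 0.6197, 1.5729.
All moduli strictly greater than 1? No.
Verdict: Not stationary.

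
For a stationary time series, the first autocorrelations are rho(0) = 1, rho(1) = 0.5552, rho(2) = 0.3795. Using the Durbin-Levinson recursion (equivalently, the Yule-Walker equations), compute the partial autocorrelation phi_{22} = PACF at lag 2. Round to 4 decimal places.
\phi_{22} = 0.1030

The PACF at lag k is phi_{kk}, the last component of the solution
to the Yule-Walker system G_k phi = r_k where
  (G_k)_{ij} = rho(|i - j|), (r_k)_i = rho(i), i,j = 1..k.
Equivalently, Durbin-Levinson gives phi_{kk} iteratively:
  phi_{11} = rho(1)
  phi_{kk} = [rho(k) - sum_{j=1..k-1} phi_{k-1,j} rho(k-j)]
            / [1 - sum_{j=1..k-1} phi_{k-1,j} rho(j)],
  phi_{k,j} = phi_{k-1,j} - phi_{kk} phi_{k-1,k-j},  j = 1..k-1.
Step k = 1:
  phi_11 = rho(1) = 0.5552.
Step k = 2:
  phi_22 = [rho(2) - phi_11 rho(1)] / [1 - phi_11 rho(1)] = [0.3795 - (0.5552)(0.5552)] / [1 - (0.5552)(0.5552)]
         = 0.07125296 / 0.69175296 = 0.103.
Therefore phi_{22} = 0.1030.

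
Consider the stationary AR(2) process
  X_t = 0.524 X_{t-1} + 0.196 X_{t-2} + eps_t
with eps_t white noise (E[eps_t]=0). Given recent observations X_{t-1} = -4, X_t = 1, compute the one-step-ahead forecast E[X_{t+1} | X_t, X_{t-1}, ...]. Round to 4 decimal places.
E[X_{t+1} \mid \mathcal F_t] = -0.2600

For an AR(p) model X_t = c + sum_i phi_i X_{t-i} + eps_t, the
one-step-ahead conditional mean is
  E[X_{t+1} | X_t, ...] = c + sum_i phi_i X_{t+1-i}.
Substitute known values:
  E[X_{t+1} | ...] = (0.524) * (1) + (0.196) * (-4)
                   = -0.2600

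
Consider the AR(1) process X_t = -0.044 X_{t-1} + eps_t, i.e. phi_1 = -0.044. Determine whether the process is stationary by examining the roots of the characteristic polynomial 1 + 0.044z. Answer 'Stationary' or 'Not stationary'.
\text{Stationary}

The AR(p) characteristic polynomial is P(z) = 1 + 0.044z.
Stationarity requires all roots to lie outside the unit circle, i.e. |z| > 1 for every root.
This is linear in z: 1 + (0.044) z = 0  =>  z = -1/(0.044) = -22.727273,  |z| = 22.727273.
Moduli of all roots: 22.7273.
All moduli strictly greater than 1? Yes.
Verdict: Stationary.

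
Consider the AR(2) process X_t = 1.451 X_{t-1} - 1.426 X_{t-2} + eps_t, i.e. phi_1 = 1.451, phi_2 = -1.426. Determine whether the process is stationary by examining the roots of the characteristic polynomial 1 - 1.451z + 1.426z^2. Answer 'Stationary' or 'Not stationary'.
\text{Not stationary}

The AR(p) characteristic polynomial is P(z) = 1 - 1.451z + 1.426z^2.
Stationarity requires all roots to lie outside the unit circle, i.e. |z| > 1 for every root.
Set 1 + (-1.451) z + (1.426) z^2 = 0, i.e. a z^2 + b z + c = 0 with a = 1.426, b = -1.451, c = 1.
Discriminant D = b^2 - 4ac = (-1.451)^2 - 4*(1.426)*1 = 2.105401 - (5.704) = -3.598599.
D < 0, so the roots are the complex-conjugate pair z = (-b +/- i sqrt(-D)) / (2a) = 0.5088 +/- 0.6651i.
For a conjugate pair |z|^2 = z * conj(z) = (product of roots) = c/a = 1/(1.426) = 0.701262, so |z| = sqrt(0.701262) = 0.8374 for both roots.
Moduli of all roots: 0.8374, 0.8374.
All moduli strictly greater than 1? No.
Verdict: Not stationary.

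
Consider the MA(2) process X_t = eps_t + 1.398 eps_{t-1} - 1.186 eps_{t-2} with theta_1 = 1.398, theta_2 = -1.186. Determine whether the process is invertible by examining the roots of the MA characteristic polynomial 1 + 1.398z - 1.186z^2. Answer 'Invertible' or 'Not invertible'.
\text{Not invertible}

The MA(q) characteristic polynomial is P(z) = 1 + 1.398z - 1.186z^2.
Invertibility requires all roots to lie outside the unit circle, i.e. |z| > 1 for every root.
Set 1 + (1.398) z + (-1.186) z^2 = 0, i.e. a z^2 + b z + c = 0 with a = -1.186, b = 1.398, c = 1.
Discriminant D = b^2 - 4ac = (1.398)^2 - 4*(-1.186)*1 = 1.954404 - (-4.744) = 6.698404.
D >= 0, so the roots are real: z = (-b +/- sqrt(D)) / (2a) = (-1.398 +/- 2.588128) / (-2.372).
  z_1 = (-1.398 + 2.588128) / (-2.372) = -0.5017,   |z_1| = 0.5017.
  z_2 = (-1.398 - 2.588128) / (-2.372) = 1.6805,   |z_2| = 1.6805.
Moduli of all roots: 0.5017, 1.6805.
All moduli strictly greater than 1? No.
Verdict: Not invertible.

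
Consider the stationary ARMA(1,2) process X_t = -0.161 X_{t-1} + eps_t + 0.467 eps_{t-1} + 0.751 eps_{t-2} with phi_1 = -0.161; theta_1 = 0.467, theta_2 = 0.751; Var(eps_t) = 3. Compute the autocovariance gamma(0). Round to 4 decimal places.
\gamma(0) = 4.7975

Multiply the model equation by X_{t-k} and take expectations. With theta_0 = psi_0 = 1 and psi_j the MA(infinity) weights, this gives
  gamma(k) - sum_i phi_i gamma(k-i) = c_k,
  c_k = sigma^2 * sum_{j=k..q} theta_j psi_{j-k}   (c_k = 0 for k > q),
using gamma(-m) = gamma(m).
psi-weights needed (psi_j = theta_j + sum_i phi_i psi_{j-i}):
  psi_1 = theta_1 + phi_1 = 0.467 + (-0.161) = 0.306
  psi_2 = theta_2 + phi_1 psi_1 = 0.751 + (-0.161)(0.306) = 0.701734
Right-hand sides:
  c_0 = sigma^2 (1 + theta_1 psi_1 + theta_2 psi_2) = 3 * (1 + (0.467)(0.306) + (0.751)(0.701734)) = 3 * 1.669904 = 5.009713
  c_1 = sigma^2 (theta_1 + theta_2 psi_1) = 3 * (0.467 + (0.751)(0.306)) = 2.090418
  c_2 = sigma^2 theta_2 = 3 * (0.751) = 2.253
Equations for k = 0 and k = 1 (AR order 1):
  gamma(0) = phi_1 gamma(1) + c_0
  gamma(1) = phi_1 gamma(0) + c_1
Substituting the second into the first: gamma(0) (1 - phi_1^2) = c_0 + phi_1 c_1, so
  gamma(0) = (c_0 + phi_1 c_1) / (1 - phi_1^2) = (5.009713 + (-0.161)(2.090418)) / (1 - (-0.161)^2) = 4.673155 / 0.974079 = 4.797512.
Therefore gamma(0) = 4.7975 (to 4 decimal places).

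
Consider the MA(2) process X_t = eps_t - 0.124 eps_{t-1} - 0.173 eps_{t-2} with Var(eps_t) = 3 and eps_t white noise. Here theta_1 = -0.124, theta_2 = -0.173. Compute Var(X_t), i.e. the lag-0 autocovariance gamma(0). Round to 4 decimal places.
\gamma(0) = 3.1359

For an MA(q) process X_t = eps_t + sum_i theta_i eps_{t-i} with
Var(eps_t) = sigma^2, the variance is
  gamma(0) = sigma^2 * (1 + sum_i theta_i^2).
  sum_i theta_i^2 = (-0.124)^2 + (-0.173)^2 = 0.015376 + 0.029929 = 0.045305.
  gamma(0) = 3 * (1 + 0.045305) = 3 * 1.045305 = 3.135915, which rounds to 3.1359.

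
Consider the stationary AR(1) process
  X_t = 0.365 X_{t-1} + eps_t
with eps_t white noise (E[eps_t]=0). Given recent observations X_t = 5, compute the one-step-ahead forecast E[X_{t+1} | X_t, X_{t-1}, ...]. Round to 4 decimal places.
E[X_{t+1} \mid \mathcal F_t] = 1.8250

For an AR(p) model X_t = c + sum_i phi_i X_{t-i} + eps_t, the
one-step-ahead conditional mean is
  E[X_{t+1} | X_t, ...] = c + sum_i phi_i X_{t+1-i}.
Substitute known values:
  E[X_{t+1} | ...] = (0.365) * (5)
                   = 1.8250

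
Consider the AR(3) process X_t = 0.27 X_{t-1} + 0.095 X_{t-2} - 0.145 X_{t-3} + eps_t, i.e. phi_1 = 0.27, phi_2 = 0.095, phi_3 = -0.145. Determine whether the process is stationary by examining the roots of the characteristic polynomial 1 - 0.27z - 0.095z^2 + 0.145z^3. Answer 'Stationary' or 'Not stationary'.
\text{Stationary}

The AR(p) characteristic polynomial is P(z) = 1 - 0.27z - 0.095z^2 + 0.145z^3.
Stationarity requires all roots to lie outside the unit circle, i.e. |z| > 1 for every root.
Degree 3: look for a simple real root z0 first, then factor out (1 - z/z0) and solve the remaining quadratic.
Testing z0 = -2: P(-2) = 1 + (-0.27)(-2) + (-0.095)(-2)^2 + (0.145)(-2)^3
  = 1 + (0.54) + (-0.38) + (-1.16) = 0.  So z_0 = -2 is a root, |z_0| = 2.
Divide out the factor (1 + 0.5 z) = (1 - z/z0) (since 1/z0 = -0.5):
  P(z) = (1 + 0.5 z)(1 + (-0.77) z + (0.29) z^2)
  [check: z-coef -0.77 - (-0.5) = -0.27; z^2-coef 0.29 - (-0.5)(-0.77) = -0.095; z^3-coef -(-0.5)(0.29) = 0.145.]
Remaining roots from the quadratic factor 1 + (-0.77) z + (0.29) z^2:
  Set 1 + (-0.77) z + (0.29) z^2 = 0, i.e. a z^2 + b z + c = 0 with a = 0.29, b = -0.77, c = 1.
  Discriminant D = b^2 - 4ac = (-0.77)^2 - 4*(0.29)*1 = 0.5929 - (1.16) = -0.5671.
  D < 0, so the roots are the complex-conjugate pair z = (-b +/- i sqrt(-D)) / (2a) = 1.3276 +/- 1.2984i.
  For a conjugate pair |z|^2 = z * conj(z) = (product of roots) = c/a = 1/(0.29) = 3.448276, so |z| = sqrt(3.448276) = 1.857 for both roots.
Moduli of all roots: 2.0000, 1.8570, 1.8570.
All moduli strictly greater than 1? Yes.
Verdict: Stationary.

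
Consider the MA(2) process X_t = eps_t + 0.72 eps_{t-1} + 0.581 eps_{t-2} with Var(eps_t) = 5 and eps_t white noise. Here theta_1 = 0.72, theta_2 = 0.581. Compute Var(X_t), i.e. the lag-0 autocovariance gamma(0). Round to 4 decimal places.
\gamma(0) = 9.2798

For an MA(q) process X_t = eps_t + sum_i theta_i eps_{t-i} with
Var(eps_t) = sigma^2, the variance is
  gamma(0) = sigma^2 * (1 + sum_i theta_i^2).
  sum_i theta_i^2 = (0.72)^2 + (0.581)^2 = 0.5184 + 0.337561 = 0.855961.
  gamma(0) = 5 * (1 + 0.855961) = 5 * 1.855961 = 9.279805, which rounds to 9.2798.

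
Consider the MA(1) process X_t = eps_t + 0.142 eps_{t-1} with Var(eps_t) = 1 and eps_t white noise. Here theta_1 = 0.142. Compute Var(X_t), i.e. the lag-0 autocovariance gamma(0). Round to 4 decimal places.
\gamma(0) = 1.0202

For an MA(q) process X_t = eps_t + sum_i theta_i eps_{t-i} with
Var(eps_t) = sigma^2, the variance is
  gamma(0) = sigma^2 * (1 + sum_i theta_i^2).
  sum_i theta_i^2 = (0.142)^2 = 0.020164.
  gamma(0) = 1 * (1 + 0.020164) = 1 * 1.020164 = 1.020164, which rounds to 1.0202.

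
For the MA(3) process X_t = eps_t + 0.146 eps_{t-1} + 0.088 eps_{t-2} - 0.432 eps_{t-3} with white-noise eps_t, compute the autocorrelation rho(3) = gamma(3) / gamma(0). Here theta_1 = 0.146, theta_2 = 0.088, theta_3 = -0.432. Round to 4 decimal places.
\rho(3) = -0.3554

For an MA(q) process with theta_0 = 1, the autocovariance is
  gamma(k) = sigma^2 * sum_{i=0..q-k} theta_i * theta_{i+k},
and rho(k) = gamma(k) / gamma(0). Sigma^2 cancels.
  numerator   = (1)*(-0.432) = -0.432.
  denominator = (1)^2 + (0.146)^2 + (0.088)^2 + (-0.432)^2 = 1.215684.
  rho(3) = -0.432 / 1.215684 = -0.3554.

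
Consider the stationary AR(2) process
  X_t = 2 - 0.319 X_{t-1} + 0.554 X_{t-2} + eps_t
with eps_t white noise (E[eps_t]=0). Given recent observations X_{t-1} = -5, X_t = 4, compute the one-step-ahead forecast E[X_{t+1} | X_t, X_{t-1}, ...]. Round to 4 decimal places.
E[X_{t+1} \mid \mathcal F_t] = -2.0460

For an AR(p) model X_t = c + sum_i phi_i X_{t-i} + eps_t, the
one-step-ahead conditional mean is
  E[X_{t+1} | X_t, ...] = c + sum_i phi_i X_{t+1-i}.
Substitute known values:
  E[X_{t+1} | ...] = 2 + (-0.319) * (4) + (0.554) * (-5)
                   = -2.0460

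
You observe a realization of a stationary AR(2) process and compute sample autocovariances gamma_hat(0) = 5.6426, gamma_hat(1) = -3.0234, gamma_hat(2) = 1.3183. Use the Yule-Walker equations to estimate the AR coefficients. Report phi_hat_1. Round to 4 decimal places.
\hat\phi_{1} = -0.5760

The Yule-Walker equations for an AR(p) process read, in matrix form,
  Gamma_p phi = r_p,   with   (Gamma_p)_{ij} = gamma(|i - j|),
                       (r_p)_i = gamma(i),   i,j = 1..p.
Substitute the sample gammas (Toeplitz matrix and right-hand side of size 2):
  Gamma_p = [[5.6426, -3.0234], [-3.0234, 5.6426]]
  r_p     = [-3.0234, 1.3183]
Written out:
  5.6426 phi_1 - 3.0234 phi_2 = -3.0234
  -3.0234 phi_1 + 5.6426 phi_2 = 1.3183
Solve by Cramer's rule:
  det = gamma(0)^2 - gamma(1)^2 = (5.6426)^2 - (-3.0234)^2 = 31.83893476 - 9.14094756 = 22.6979872
  phi_hat_1 = [gamma(1) gamma(0) - gamma(1) gamma(2)] / det = [(-3.0234)(5.6426) - (-3.0234)(1.3183)] / 22.6979872 = -13.07408862 / 22.6979872 = -0.576
  phi_hat_2 = [gamma(0) gamma(2) - gamma(1)^2] / det = [(5.6426)(1.3183) - (-3.0234)^2] / 22.6979872 = -1.70230798 / 22.6979872 = -0.075
So phi_hat = [-0.5760, -0.0750].
Therefore phi_hat_1 = -0.5760.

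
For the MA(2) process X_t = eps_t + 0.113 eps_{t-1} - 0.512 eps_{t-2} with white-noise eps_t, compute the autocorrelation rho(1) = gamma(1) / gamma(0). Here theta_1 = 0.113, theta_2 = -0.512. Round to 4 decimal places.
\rho(1) = 0.0433

For an MA(q) process with theta_0 = 1, the autocovariance is
  gamma(k) = sigma^2 * sum_{i=0..q-k} theta_i * theta_{i+k},
and rho(k) = gamma(k) / gamma(0). Sigma^2 cancels.
  numerator   = (1)*(0.113) + (0.113)*(-0.512) = 0.055144.
  denominator = (1)^2 + (0.113)^2 + (-0.512)^2 = 1.274913.
  rho(1) = 0.055144 / 1.274913 = 0.0433.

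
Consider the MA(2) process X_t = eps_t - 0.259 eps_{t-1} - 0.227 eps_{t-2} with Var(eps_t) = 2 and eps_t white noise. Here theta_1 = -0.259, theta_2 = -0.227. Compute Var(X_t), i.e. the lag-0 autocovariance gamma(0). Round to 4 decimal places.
\gamma(0) = 2.2372

For an MA(q) process X_t = eps_t + sum_i theta_i eps_{t-i} with
Var(eps_t) = sigma^2, the variance is
  gamma(0) = sigma^2 * (1 + sum_i theta_i^2).
  sum_i theta_i^2 = (-0.259)^2 + (-0.227)^2 = 0.067081 + 0.051529 = 0.11861.
  gamma(0) = 2 * (1 + 0.11861) = 2 * 1.11861 = 2.23722, which rounds to 2.2372.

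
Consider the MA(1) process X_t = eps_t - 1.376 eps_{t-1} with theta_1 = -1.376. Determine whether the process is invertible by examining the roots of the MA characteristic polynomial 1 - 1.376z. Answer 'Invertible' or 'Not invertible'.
\text{Not invertible}

The MA(q) characteristic polynomial is P(z) = 1 - 1.376z.
Invertibility requires all roots to lie outside the unit circle, i.e. |z| > 1 for every root.
This is linear in z: 1 + (-1.376) z = 0  =>  z = -1/(-1.376) = 0.726744,  |z| = 0.726744.
Moduli of all roots: 0.7267.
All moduli strictly greater than 1? No.
Verdict: Not invertible.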